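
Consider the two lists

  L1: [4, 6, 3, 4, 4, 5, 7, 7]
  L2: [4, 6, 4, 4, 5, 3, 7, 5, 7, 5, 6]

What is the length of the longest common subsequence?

Match 4 [1,1], then 6 [2,2], then 4 [4,3], then 4 [5,4], then 5 [6,5], then 7 [7,7], then 7 [8,9] — 7 values in the same relative order in both, and the DP table's final entry dp[8][11] is also 7, so no common subsequence is longer.

7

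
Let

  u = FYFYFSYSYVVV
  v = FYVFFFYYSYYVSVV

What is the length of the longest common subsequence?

Taking F (u #1, v #1), Y (u #2, v #2), F (u #3, v #6), Y (u #4, v #8), S (u #6, v #9), Y (u #7, v #10), Y (u #9, v #11), V (u #10, v #12), V (u #11, v #14), V (u #12, v #15) gives a common subsequence of length 10, and the DP table's final entry dp[12][15] is also 10, so no common subsequence is longer.

10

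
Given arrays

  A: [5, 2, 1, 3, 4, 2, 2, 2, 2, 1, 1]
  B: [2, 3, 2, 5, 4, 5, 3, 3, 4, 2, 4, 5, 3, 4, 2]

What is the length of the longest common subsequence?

One common subsequence of length 5: 5 at A[1]=B[6], 2 at A[2]=B[10], 3 at A[4]=B[13], 4 at A[5]=B[14], 2 at A[9]=B[15], and the DP table's final entry dp[11][15] is also 5, so no common subsequence is longer.

5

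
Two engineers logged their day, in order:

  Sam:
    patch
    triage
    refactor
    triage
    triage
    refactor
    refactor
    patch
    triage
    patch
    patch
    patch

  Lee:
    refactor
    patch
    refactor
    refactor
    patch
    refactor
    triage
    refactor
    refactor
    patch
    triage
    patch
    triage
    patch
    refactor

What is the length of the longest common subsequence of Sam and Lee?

9

Pick patch at Sam[1]=Lee[5]; then refactor at Sam[3]=Lee[6]; then triage at Sam[5]=Lee[7]; then refactor at Sam[6]=Lee[8]; then refactor at Sam[7]=Lee[9]; then patch at Sam[8]=Lee[10]; then triage at Sam[9]=Lee[11]; then patch at Sam[10]=Lee[12]; then patch at Sam[11]=Lee[14]; all 9 tasks appear in both, in order, and the DP table's final entry dp[12][15] is also 9, so no common subsequence is longer.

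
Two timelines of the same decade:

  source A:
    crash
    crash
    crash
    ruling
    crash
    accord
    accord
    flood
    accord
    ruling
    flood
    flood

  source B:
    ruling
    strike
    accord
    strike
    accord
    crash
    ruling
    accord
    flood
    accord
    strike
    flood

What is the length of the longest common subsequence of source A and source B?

Match crash [3,6], then ruling [4,7], then accord [7,8], then flood [8,9], then accord [9,10], then flood [12,12] — 6 events in the same relative order in both, and the DP table's final entry dp[12][12] is also 6, so no common subsequence is longer.

6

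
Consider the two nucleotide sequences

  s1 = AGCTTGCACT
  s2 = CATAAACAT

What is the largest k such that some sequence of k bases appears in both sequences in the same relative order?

5

One common subsequence of length 5: A (s1 #1, s2 #2); then T (s1 #4, s2 #3); then C (s1 #7, s2 #7); then A (s1 #8, s2 #8); then T (s1 #10, s2 #9). The LCS DP gives dp[10][9] = 5, so this is optimal.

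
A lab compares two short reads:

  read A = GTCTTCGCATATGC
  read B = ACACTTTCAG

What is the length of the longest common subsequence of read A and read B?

One common subsequence of length 6: T at read A[2]=read B[5], then T at read A[4]=read B[6], then T at read A[5]=read B[7], then C at read A[8]=read B[8], then A at read A[11]=read B[9], then G at read A[13]=read B[10]. dp[14][10] = 6 confirms this is the maximum.

6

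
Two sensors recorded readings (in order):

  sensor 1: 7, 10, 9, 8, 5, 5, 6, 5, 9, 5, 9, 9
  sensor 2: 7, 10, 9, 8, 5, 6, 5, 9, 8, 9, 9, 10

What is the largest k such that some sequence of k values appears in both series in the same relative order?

Match 7 at sensor 1[1]=sensor 2[1], 10 at sensor 1[2]=sensor 2[2], 9 at sensor 1[3]=sensor 2[3], 8 at sensor 1[4]=sensor 2[4], 5 at sensor 1[6]=sensor 2[5], 6 at sensor 1[7]=sensor 2[6], 5 at sensor 1[8]=sensor 2[7], 9 at sensor 1[9]=sensor 2[8], 9 at sensor 1[11]=sensor 2[10], 9 at sensor 1[12]=sensor 2[11] — 10 values in the same relative order in both. The LCS DP gives dp[12][12] = 10, so this is optimal.

10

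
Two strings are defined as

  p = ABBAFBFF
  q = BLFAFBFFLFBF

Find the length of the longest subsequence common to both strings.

6

Taking B at p[2]=q[1], then A at p[4]=q[4], then F at p[5]=q[5], then B at p[6]=q[6], then F at p[7]=q[10], then F at p[8]=q[12] gives a common subsequence of length 6. The LCS DP gives dp[8][12] = 6, so this is optimal.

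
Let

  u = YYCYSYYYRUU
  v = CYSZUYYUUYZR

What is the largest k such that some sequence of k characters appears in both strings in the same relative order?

7

Taking C (u #3, v #1) → Y (u #4, v #2) → S (u #5, v #3) → Y (u #6, v #6) → Y (u #7, v #7) → Y (u #8, v #10) → R (u #9, v #12) gives a common subsequence of length 7, and the DP table's final entry dp[11][12] is also 7, so no common subsequence is longer.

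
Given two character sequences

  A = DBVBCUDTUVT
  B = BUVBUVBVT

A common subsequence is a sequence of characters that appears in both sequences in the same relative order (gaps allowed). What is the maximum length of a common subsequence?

6

Let dp[i][j] be the LCS length of the first i characters of A and the first j characters of B. dp[i][j] = dp[i-1][j-1]+1 when the i-th and j-th characters match, else max(dp[i-1][j], dp[i][j-1]).
    ·  B  U  V  B  U  V  B  V  T
 ·  0  0  0  0  0  0  0  0  0  0
 D  0  0  0  0  0  0  0  0  0  0
 B  0  1  1  1  1  1  1  1  1  1
 V  0  1  1  2  2  2  2  2  2  2
 B  0  1  1  2  3  3  3  3  3  3
 C  0  1  1  2  3  3  3  3  3  3
 U  0  1  2  2  3  4  4  4  4  4
 D  0  1  2  2  3  4  4  4  4  4
 T  0  1  2  2  3  4  4  4  4  5
 U  0  1  2  2  3  4  4  4  4  5
 V  0  1  2  3  3  4  5  5  5  5
 T  0  1  2  3  3  4  5  5  5  6
dp[11][9] = 6. One LCS (by backtracking along matches): BVBUVT.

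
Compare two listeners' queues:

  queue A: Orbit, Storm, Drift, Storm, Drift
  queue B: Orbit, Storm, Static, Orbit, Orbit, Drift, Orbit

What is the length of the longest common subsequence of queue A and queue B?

Pick Orbit at queue A[1]=queue B[1], then Storm at queue A[2]=queue B[2], then Drift at queue A[3]=queue B[6]; all 3 songs appear in both, in order, and the DP table's final entry dp[5][7] is also 3, so no common subsequence is longer.

3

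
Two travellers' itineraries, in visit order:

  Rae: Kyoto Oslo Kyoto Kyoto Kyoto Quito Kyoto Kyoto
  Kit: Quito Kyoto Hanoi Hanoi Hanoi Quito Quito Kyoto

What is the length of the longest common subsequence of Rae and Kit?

3

One common subsequence of length 3: Kyoto [1,2], Quito [6,7], Kyoto [8,8]. The LCS DP gives dp[8][8] = 3, so this is optimal.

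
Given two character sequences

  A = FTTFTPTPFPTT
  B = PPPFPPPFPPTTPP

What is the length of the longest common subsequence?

Pick F at A[1]=B[4]; then P at A[6]=B[6]; then P at A[8]=B[7]; then F at A[9]=B[8]; then P at A[10]=B[10]; then T at A[11]=B[11]; then T at A[12]=B[12]; all 7 characters appear in both, in order. dp[12][14] = 7 confirms this is the maximum.

7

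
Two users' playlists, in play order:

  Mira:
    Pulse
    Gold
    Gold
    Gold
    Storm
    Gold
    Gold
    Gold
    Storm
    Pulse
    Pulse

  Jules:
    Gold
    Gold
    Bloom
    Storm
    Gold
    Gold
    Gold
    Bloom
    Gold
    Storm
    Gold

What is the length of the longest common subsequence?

7

Pick Gold (Mira #2, Jules #1) → Gold (Mira #3, Jules #2) → Gold (Mira #4, Jules #5) → Gold (Mira #6, Jules #6) → Gold (Mira #7, Jules #7) → Gold (Mira #8, Jules #9) → Storm (Mira #9, Jules #10); all 7 songs appear in both, in order. dp[11][11] = 7 confirms this is the maximum.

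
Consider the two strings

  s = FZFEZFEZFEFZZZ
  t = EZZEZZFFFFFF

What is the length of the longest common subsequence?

Pick Z (s #2, t #3), then E (s #4, t #4), then Z (s #5, t #6), then F (s #6, t #10), then F (s #9, t #11), then F (s #11, t #12); all 6 characters appear in both, in order. Since dp[14][12] = 6, nothing longer is possible.

6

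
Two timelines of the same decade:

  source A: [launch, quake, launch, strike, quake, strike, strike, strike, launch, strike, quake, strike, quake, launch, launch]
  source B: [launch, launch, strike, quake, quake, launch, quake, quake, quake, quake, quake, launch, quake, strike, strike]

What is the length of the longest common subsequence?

8

Match launch (source A #1, source B #1); then launch (source A #3, source B #2); then strike (source A #4, source B #3); then quake (source A #5, source B #5); then launch (source A #9, source B #6); then quake (source A #11, source B #10); then quake (source A #13, source B #11); then launch (source A #14, source B #12) — 8 events in the same relative order in both. The LCS DP gives dp[15][15] = 8, so this is optimal.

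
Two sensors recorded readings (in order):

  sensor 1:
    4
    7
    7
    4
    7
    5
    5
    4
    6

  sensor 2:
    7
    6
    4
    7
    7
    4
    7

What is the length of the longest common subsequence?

Let dp[i][j] be the LCS length of the first i values of sensor 1 and the first j values of sensor 2. dp[i][j] = dp[i-1][j-1]+1 when the i-th and j-th values match, else max(dp[i-1][j], dp[i][j-1]).
    ·  7  6  4  7  7  4  7
 ·  0  0  0  0  0  0  0  0
 4  0  0  0  1  1  1  1  1
 7  0  1  1  1  2  2  2  2
 7  0  1  1  1  2  3  3  3
 4  0  1  1  2  2  3  4  4
 7  0  1  1  2  3  3  4  5
 5  0  1  1  2  3  3  4  5
 5  0  1  1  2  3  3  4  5
 4  0  1  1  2  3  3  4  5
 6  0  1  2  2  3  3  4  5
dp[9][7] = 5. One LCS (by backtracking along matches): 4, 7, 7, 4, 7.

5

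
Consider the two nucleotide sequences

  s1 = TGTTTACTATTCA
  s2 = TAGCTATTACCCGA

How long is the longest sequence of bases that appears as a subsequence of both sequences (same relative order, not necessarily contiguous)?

9

Taking T (s1 #1, s2 #1), then G (s1 #2, s2 #3), then T (s1 #3, s2 #5), then T (s1 #4, s2 #7), then T (s1 #5, s2 #8), then A (s1 #6, s2 #9), then C (s1 #7, s2 #11), then C (s1 #12, s2 #12), then A (s1 #13, s2 #14) gives a common subsequence of length 9. The LCS DP gives dp[13][14] = 9, so this is optimal.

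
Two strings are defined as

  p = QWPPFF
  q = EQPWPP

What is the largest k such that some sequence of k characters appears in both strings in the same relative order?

4

Let dp[i][j] be the LCS length of the first i characters of p and the first j characters of q. dp[i][j] = dp[i-1][j-1]+1 when the i-th and j-th characters match, else max(dp[i-1][j], dp[i][j-1]).
    ·  E  Q  P  W  P  P
 ·  0  0  0  0  0  0  0
 Q  0  0  1  1  1  1  1
 W  0  0  1  1  2  2  2
 P  0  0  1  2  2  3  3
 P  0  0  1  2  2  3  4
 F  0  0  1  2  2  3  4
 F  0  0  1  2  2  3  4
dp[6][6] = 4. One LCS (by backtracking along matches): QWPP.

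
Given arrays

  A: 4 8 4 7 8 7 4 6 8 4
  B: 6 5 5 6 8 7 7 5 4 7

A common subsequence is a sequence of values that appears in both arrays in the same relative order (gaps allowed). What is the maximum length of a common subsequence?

One common subsequence of length 4: 8 (A #2, B #5) → 7 (A #4, B #6) → 7 (A #6, B #7) → 4 (A #7, B #9). Since dp[10][10] = 4, nothing longer is possible.

4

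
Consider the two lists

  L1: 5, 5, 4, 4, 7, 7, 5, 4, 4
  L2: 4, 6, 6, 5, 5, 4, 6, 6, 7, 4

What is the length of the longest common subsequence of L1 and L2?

Let dp[i][j] be the LCS length of the first i values of L1 and the first j values of L2. dp[i][j] = dp[i-1][j-1]+1 when the i-th and j-th values match, else max(dp[i-1][j], dp[i][j-1]).
    ·  4  6  6  5  5  4  6  6  7  4
 ·  0  0  0  0  0  0  0  0  0  0  0
 5  0  0  0  0  1  1  1  1  1  1  1
 5  0  0  0  0  1  2  2  2  2  2  2
 4  0  1  1  1  1  2  3  3  3  3  3
 4  0  1  1  1  1  2  3  3  3  3  4
 7  0  1  1  1  1  2  3  3  3  4  4
 7  0  1  1  1  1  2  3  3  3  4  4
 5  0  1  1  1  2  2  3  3  3  4  4
 4  0  1  1  1  2  2  3  3  3  4  5
 4  0  1  1  1  2  2  3  3  3  4  5
dp[9][10] = 5. One LCS (by backtracking along matches): 5, 5, 4, 7, 4.

5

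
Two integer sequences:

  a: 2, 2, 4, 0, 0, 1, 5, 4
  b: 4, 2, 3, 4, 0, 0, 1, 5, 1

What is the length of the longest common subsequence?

Taking 2 [1,2]; then 4 [3,4]; then 0 [4,5]; then 0 [5,6]; then 1 [6,7]; then 5 [7,8] gives a common subsequence of length 6. The LCS DP gives dp[8][9] = 6, so this is optimal.

6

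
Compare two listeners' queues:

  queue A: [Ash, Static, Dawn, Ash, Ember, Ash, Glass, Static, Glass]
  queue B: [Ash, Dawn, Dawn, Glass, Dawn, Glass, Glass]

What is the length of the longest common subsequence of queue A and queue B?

Pick Ash (queue A #1, queue B #1) → Dawn (queue A #3, queue B #5) → Glass (queue A #7, queue B #6) → Glass (queue A #9, queue B #7); all 4 songs appear in both, in order. dp[9][7] = 4 confirms this is the maximum.

4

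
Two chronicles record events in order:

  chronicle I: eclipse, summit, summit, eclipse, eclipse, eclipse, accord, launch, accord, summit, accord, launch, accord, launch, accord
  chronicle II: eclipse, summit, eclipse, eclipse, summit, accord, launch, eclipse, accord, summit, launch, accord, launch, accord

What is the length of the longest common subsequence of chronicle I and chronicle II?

One common subsequence of length 12: eclipse at chronicle I[1]=chronicle II[1]; then summit at chronicle I[3]=chronicle II[2]; then eclipse at chronicle I[4]=chronicle II[3]; then eclipse at chronicle I[5]=chronicle II[4]; then accord at chronicle I[7]=chronicle II[6]; then launch at chronicle I[8]=chronicle II[7]; then accord at chronicle I[9]=chronicle II[9]; then summit at chronicle I[10]=chronicle II[10]; then launch at chronicle I[12]=chronicle II[11]; then accord at chronicle I[13]=chronicle II[12]; then launch at chronicle I[14]=chronicle II[13]; then accord at chronicle I[15]=chronicle II[14]. The LCS DP gives dp[15][14] = 12, so this is optimal.

12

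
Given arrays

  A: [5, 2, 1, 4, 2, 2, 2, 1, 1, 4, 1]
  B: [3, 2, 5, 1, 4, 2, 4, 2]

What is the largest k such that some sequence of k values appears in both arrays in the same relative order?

Match 5 (A #1, B #3) → 1 (A #3, B #4) → 4 (A #4, B #5) → 2 (A #5, B #6) → 2 (A #7, B #8) — 5 values in the same relative order in both, and the DP table's final entry dp[11][8] is also 5, so no common subsequence is longer.

5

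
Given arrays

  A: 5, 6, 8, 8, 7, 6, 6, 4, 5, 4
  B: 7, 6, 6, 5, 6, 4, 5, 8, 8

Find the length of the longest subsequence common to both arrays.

5

Let dp[i][j] be the LCS length of the first i values of A and the first j values of B. dp[i][j] = dp[i-1][j-1]+1 when the i-th and j-th values match, else max(dp[i-1][j], dp[i][j-1]).
    ·  7  6  6  5  6  4  5  8  8
 ·  0  0  0  0  0  0  0  0  0  0
 5  0  0  0  0  1  1  1  1  1  1
 6  0  0  1  1  1  2  2  2  2  2
 8  0  0  1  1  1  2  2  2  3  3
 8  0  0  1  1  1  2  2  2  3  4
 7  0  1  1  1  1  2  2  2  3  4
 6  0  1  2  2  2  2  2  2  3  4
 6  0  1  2  3  3  3  3  3  3  4
 4  0  1  2  3  3  3  4  4  4  4
 5  0  1  2  3  4  4  4  5  5  5
 4  0  1  2  3  4  4  5  5  5  5
dp[10][9] = 5. One LCS (by backtracking along matches): 6, 6, 6, 4, 5.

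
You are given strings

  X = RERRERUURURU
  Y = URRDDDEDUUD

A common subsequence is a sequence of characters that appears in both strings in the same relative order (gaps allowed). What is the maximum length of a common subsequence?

Match R [1,2] → R [3,3] → E [5,7] → U [7,9] → U [8,10] — 5 characters in the same relative order in both, and the DP table's final entry dp[12][11] is also 5, so no common subsequence is longer.

5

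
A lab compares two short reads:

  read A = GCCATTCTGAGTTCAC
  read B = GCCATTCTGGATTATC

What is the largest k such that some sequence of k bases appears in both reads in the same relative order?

Match G [1,1] → C [2,2] → C [3,3] → A [4,4] → T [5,5] → T [6,6] → C [7,7] → T [8,8] → G [9,10] → A [10,11] → T [12,12] → T [13,13] → A [15,14] → C [16,16] — 14 bases in the same relative order in both. dp[16][16] = 14 confirms this is the maximum.

14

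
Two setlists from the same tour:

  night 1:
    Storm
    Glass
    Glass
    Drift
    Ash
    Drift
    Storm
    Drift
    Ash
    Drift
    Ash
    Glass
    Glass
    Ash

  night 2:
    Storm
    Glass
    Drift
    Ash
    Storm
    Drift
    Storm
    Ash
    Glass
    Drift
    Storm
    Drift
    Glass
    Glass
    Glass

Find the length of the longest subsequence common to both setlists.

10

One common subsequence of length 10: Storm at night 1[1]=night 2[1], Glass at night 1[3]=night 2[2], Drift at night 1[4]=night 2[3], Ash at night 1[5]=night 2[4], Drift at night 1[6]=night 2[6], Storm at night 1[7]=night 2[7], Drift at night 1[8]=night 2[10], Drift at night 1[10]=night 2[12], Glass at night 1[12]=night 2[14], Glass at night 1[13]=night 2[15]. dp[14][15] = 10 confirms this is the maximum.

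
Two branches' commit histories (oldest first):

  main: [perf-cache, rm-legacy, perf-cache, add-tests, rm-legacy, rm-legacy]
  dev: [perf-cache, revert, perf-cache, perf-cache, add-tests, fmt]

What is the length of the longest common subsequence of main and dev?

3

One common subsequence of length 3: perf-cache [1,3]; then perf-cache [3,4]; then add-tests [4,5]. Since dp[6][6] = 3, nothing longer is possible.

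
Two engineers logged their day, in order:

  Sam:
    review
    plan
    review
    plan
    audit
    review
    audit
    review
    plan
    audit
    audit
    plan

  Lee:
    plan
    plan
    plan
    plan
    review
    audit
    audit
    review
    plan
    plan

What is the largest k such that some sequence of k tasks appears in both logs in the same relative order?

7

Taking plan [2,4] → review [3,5] → audit [5,6] → audit [7,7] → review [8,8] → plan [9,9] → plan [12,10] gives a common subsequence of length 7, and the DP table's final entry dp[12][10] is also 7, so no common subsequence is longer.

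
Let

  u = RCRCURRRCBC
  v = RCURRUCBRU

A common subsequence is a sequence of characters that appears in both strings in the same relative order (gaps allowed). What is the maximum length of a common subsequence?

7

Match R (u #3, v #1) → C (u #4, v #2) → U (u #5, v #3) → R (u #6, v #4) → R (u #7, v #5) → C (u #9, v #7) → B (u #10, v #8) — 7 characters in the same relative order in both. dp[11][10] = 7 confirms this is the maximum.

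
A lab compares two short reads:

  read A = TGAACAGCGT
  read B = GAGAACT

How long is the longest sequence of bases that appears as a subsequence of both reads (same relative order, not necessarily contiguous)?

6

Match G [2,1] → A [3,2] → A [4,4] → A [6,5] → C [8,6] → T [10,7] — 6 bases in the same relative order in both. Since dp[10][7] = 6, nothing longer is possible.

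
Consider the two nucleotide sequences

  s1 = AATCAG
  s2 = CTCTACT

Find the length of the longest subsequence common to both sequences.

3

One common subsequence of length 3: T at s1[3]=s2[2], C at s1[4]=s2[3], A at s1[5]=s2[5]. The LCS DP gives dp[6][7] = 3, so this is optimal.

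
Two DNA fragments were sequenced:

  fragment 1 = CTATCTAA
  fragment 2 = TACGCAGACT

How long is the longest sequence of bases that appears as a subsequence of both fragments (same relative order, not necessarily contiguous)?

5

Let dp[i][j] be the LCS length of the first i bases of fragment 1 and the first j bases of fragment 2. dp[i][j] = dp[i-1][j-1]+1 when the i-th and j-th bases match, else max(dp[i-1][j], dp[i][j-1]).
    ·  T  A  C  G  C  A  G  A  C  T
 ·  0  0  0  0  0  0  0  0  0  0  0
 C  0  0  0  1  1  1  1  1  1  1  1
 T  0  1  1  1  1  1  1  1  1  1  2
 A  0  1  2  2  2  2  2  2  2  2  2
 T  0  1  2  2  2  2  2  2  2  2  3
 C  0  1  2  3  3  3  3  3  3  3  3
 T  0  1  2  3  3  3  3  3  3  3  4
 A  0  1  2  3  3  3  4  4  4  4  4
 A  0  1  2  3  3  3  4  4  5  5  5
dp[8][10] = 5. One LCS (by backtracking along matches): TACAA.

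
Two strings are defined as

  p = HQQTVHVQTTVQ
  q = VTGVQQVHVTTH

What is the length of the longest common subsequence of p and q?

7

Let dp[i][j] be the LCS length of the first i characters of p and the first j characters of q. dp[i][j] = dp[i-1][j-1]+1 when the i-th and j-th characters match, else max(dp[i-1][j], dp[i][j-1]).
    ·  V  T  G  V  Q  Q  V  H  V  T  T  H
 ·  0  0  0  0  0  0  0  0  0  0  0  0  0
 H  0  0  0  0  0  0  0  0  1  1  1  1  1
 Q  0  0  0  0  0  1  1  1  1  1  1  1  1
 Q  0  0  0  0  0  1  2  2  2  2  2  2  2
 T  0  0  1  1  1  1  2  2  2  2  3  3  3
 V  0  1  1  1  2  2  2  3  3  3  3  3  3
 H  0  1  1  1  2  2  2  3  4  4  4  4  4
 V  0  1  1  1  2  2  2  3  4  5  5  5  5
 Q  0  1  1  1  2  3  3  3  4  5  5  5  5
 T  0  1  2  2  2  3  3  3  4  5  6  6  6
 T  0  1  2  2  2  3  3  3  4  5  6  7  7
 V  0  1  2  2  3  3  3  4  4  5  6  7  7
 Q  0  1  2  2  3  4  4  4  4  5  6  7  7
dp[12][12] = 7. One LCS (by backtracking along matches): QQVHVTT.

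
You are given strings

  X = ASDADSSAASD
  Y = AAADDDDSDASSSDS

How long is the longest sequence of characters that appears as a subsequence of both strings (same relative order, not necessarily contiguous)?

One common subsequence of length 8: A (X #1, Y #3), S (X #2, Y #8), D (X #3, Y #9), A (X #4, Y #10), S (X #6, Y #11), S (X #7, Y #12), S (X #10, Y #13), D (X #11, Y #14). The LCS DP gives dp[11][15] = 8, so this is optimal.

8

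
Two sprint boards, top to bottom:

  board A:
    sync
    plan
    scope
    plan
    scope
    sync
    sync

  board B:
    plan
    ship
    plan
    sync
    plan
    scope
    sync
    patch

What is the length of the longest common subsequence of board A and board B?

4

One common subsequence of length 4: sync [1,4]; then plan [4,5]; then scope [5,6]; then sync [6,7]. Since dp[7][8] = 4, nothing longer is possible.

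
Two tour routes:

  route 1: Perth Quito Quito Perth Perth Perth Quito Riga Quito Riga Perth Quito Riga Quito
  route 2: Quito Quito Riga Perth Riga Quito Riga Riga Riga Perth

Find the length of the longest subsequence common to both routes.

7

One common subsequence of length 7: Quito (route 1 #2, route 2 #1); then Quito (route 1 #3, route 2 #2); then Perth (route 1 #4, route 2 #4); then Quito (route 1 #7, route 2 #6); then Riga (route 1 #8, route 2 #8); then Riga (route 1 #10, route 2 #9); then Perth (route 1 #11, route 2 #10). The LCS DP gives dp[14][10] = 7, so this is optimal.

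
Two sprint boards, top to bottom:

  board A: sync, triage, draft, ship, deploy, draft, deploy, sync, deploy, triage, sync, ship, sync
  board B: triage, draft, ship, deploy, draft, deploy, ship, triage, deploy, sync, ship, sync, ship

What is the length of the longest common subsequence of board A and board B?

10

One common subsequence of length 10: triage [2,1], draft [3,2], ship [4,3], deploy [5,4], draft [6,5], deploy [7,6], deploy [9,9], sync [11,10], ship [12,11], sync [13,12]. Since dp[13][13] = 10, nothing longer is possible.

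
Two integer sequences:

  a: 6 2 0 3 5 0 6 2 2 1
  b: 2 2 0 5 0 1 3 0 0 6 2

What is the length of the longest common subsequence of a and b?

6

Let dp[i][j] be the LCS length of the first i values of a and the first j values of b. dp[i][j] = dp[i-1][j-1]+1 when the i-th and j-th values match, else max(dp[i-1][j], dp[i][j-1]).
    ·  2  2  0  5  0  1  3  0  0  6  2
 ·  0  0  0  0  0  0  0  0  0  0  0  0
 6  0  0  0  0  0  0  0  0  0  0  1  1
 2  0  1  1  1  1  1  1  1  1  1  1  2
 0  0  1  1  2  2  2  2  2  2  2  2  2
 3  0  1  1  2  2  2  2  3  3  3  3  3
 5  0  1  1  2  3  3  3  3  3  3  3  3
 0  0  1  1  2  3  4  4  4  4  4  4  4
 6  0  1  1  2  3  4  4  4  4  4  5  5
 2  0  1  2  2  3  4  4  4  4  4  5  6
 2  0  1  2  2  3  4  4  4  4  4  5  6
 1  0  1  2  2  3  4  5  5  5  5  5  6
dp[10][11] = 6. One LCS (by backtracking along matches): 2, 0, 3, 0, 6, 2.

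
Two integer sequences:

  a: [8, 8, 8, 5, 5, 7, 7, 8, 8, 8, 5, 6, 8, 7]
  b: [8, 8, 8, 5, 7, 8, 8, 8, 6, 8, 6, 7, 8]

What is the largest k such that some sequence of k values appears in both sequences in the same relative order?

11

Pick 8 [1,1] → 8 [2,2] → 8 [3,3] → 5 [5,4] → 7 [7,5] → 8 [8,6] → 8 [9,7] → 8 [10,8] → 6 [12,9] → 8 [13,10] → 7 [14,12]; all 11 values appear in both, in order, and the DP table's final entry dp[14][13] is also 11, so no common subsequence is longer.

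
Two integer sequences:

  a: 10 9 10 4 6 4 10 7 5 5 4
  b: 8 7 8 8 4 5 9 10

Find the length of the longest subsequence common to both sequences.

Match 9 (a #2, b #7) → 10 (a #7, b #8) — 2 values in the same relative order in both. dp[11][8] = 2 confirms this is the maximum.

2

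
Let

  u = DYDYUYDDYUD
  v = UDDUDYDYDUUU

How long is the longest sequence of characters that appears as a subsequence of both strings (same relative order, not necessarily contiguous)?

Match D (u #1, v #2); then D (u #3, v #3); then U (u #5, v #4); then Y (u #6, v #6); then D (u #7, v #7); then D (u #8, v #9); then U (u #10, v #12) — 7 characters in the same relative order in both. Since dp[11][12] = 7, nothing longer is possible.

7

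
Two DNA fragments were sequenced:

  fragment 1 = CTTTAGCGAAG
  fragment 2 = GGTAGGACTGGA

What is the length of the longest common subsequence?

6

Let dp[i][j] be the LCS length of the first i bases of fragment 1 and the first j bases of fragment 2. dp[i][j] = dp[i-1][j-1]+1 when the i-th and j-th bases match, else max(dp[i-1][j], dp[i][j-1]).
    ·  G  G  T  A  G  G  A  C  T  G  G  A
 ·  0  0  0  0  0  0  0  0  0  0  0  0  0
 C  0  0  0  0  0  0  0  0  1  1  1  1  1
 T  0  0  0  1  1  1  1  1  1  2  2  2  2
 T  0  0  0  1  1  1  1  1  1  2  2  2  2
 T  0  0  0  1  1  1  1  1  1  2  2  2  2
 A  0  0  0  1  2  2  2  2  2  2  2  2  3
 G  0  1  1  1  2  3  3  3  3  3  3  3  3
 C  0  1  1  1  2  3  3  3  4  4  4  4  4
 G  0  1  2  2  2  3  4  4  4  4  5  5  5
 A  0  1  2  2  3  3  4  5  5  5  5  5  6
 A  0  1  2  2  3  3  4  5  5  5  5  5  6
 G  0  1  2  2  3  4  4  5  5  5  6  6  6
dp[11][12] = 6. One LCS (by backtracking along matches): TAGCGA.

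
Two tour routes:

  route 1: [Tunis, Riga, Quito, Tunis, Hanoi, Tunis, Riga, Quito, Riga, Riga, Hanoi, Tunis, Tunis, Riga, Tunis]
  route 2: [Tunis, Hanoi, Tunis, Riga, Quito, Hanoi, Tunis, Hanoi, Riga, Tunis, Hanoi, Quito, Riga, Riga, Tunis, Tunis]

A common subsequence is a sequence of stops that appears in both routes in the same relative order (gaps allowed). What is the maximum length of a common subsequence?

11

One common subsequence of length 11: Tunis at route 1[1]=route 2[3]; then Riga at route 1[2]=route 2[4]; then Quito at route 1[3]=route 2[5]; then Tunis at route 1[4]=route 2[7]; then Hanoi at route 1[5]=route 2[8]; then Tunis at route 1[6]=route 2[10]; then Quito at route 1[8]=route 2[12]; then Riga at route 1[9]=route 2[13]; then Riga at route 1[10]=route 2[14]; then Tunis at route 1[13]=route 2[15]; then Tunis at route 1[15]=route 2[16]. The LCS DP gives dp[15][16] = 11, so this is optimal.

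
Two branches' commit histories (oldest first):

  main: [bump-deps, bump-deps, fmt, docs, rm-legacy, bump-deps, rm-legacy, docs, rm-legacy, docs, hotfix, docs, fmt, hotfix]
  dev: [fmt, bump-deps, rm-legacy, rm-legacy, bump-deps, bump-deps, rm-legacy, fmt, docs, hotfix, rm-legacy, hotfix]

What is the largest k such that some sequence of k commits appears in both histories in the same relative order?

One common subsequence of length 7: bump-deps [1,2]; then bump-deps [2,5]; then bump-deps [6,6]; then rm-legacy [7,7]; then docs [8,9]; then rm-legacy [9,11]; then hotfix [14,12]. Since dp[14][12] = 7, nothing longer is possible.

7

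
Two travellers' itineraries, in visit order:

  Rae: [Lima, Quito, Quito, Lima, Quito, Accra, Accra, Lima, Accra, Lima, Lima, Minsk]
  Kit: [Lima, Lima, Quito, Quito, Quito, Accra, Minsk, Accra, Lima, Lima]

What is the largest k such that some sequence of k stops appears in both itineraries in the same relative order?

8

Pick Lima (Rae #1, Kit #2) → Quito (Rae #2, Kit #3) → Quito (Rae #3, Kit #4) → Quito (Rae #5, Kit #5) → Accra (Rae #6, Kit #6) → Accra (Rae #9, Kit #8) → Lima (Rae #10, Kit #9) → Lima (Rae #11, Kit #10); all 8 stops appear in both, in order. The LCS DP gives dp[12][10] = 8, so this is optimal.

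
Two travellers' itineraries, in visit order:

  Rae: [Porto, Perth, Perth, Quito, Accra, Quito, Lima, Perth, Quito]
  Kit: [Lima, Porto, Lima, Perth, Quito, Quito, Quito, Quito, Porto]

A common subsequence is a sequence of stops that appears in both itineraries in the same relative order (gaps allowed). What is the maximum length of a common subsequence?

One common subsequence of length 5: Porto at Rae[1]=Kit[2]; then Perth at Rae[2]=Kit[4]; then Quito at Rae[4]=Kit[6]; then Quito at Rae[6]=Kit[7]; then Quito at Rae[9]=Kit[8], and the DP table's final entry dp[9][9] is also 5, so no common subsequence is longer.

5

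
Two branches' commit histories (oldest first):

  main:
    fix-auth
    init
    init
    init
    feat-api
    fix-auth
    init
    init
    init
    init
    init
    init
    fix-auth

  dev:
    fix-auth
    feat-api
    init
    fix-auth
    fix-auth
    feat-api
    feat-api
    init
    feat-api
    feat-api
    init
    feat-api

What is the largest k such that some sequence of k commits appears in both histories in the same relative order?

5

One common subsequence of length 5: fix-auth [1,1] → init [2,3] → init [3,8] → init [4,11] → feat-api [5,12]. The LCS DP gives dp[13][12] = 5, so this is optimal.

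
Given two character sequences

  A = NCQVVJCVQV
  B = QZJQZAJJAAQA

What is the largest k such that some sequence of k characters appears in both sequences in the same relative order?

3

Let dp[i][j] be the LCS length of the first i characters of A and the first j characters of B. dp[i][j] = dp[i-1][j-1]+1 when the i-th and j-th characters match, else max(dp[i-1][j], dp[i][j-1]).
    ·  Q  Z  J  Q  Z  A  J  J  A  A  Q  A
 ·  0  0  0  0  0  0  0  0  0  0  0  0  0
 N  0  0  0  0  0  0  0  0  0  0  0  0  0
 C  0  0  0  0  0  0  0  0  0  0  0  0  0
 Q  0  1  1  1  1  1  1  1  1  1  1  1  1
 V  0  1  1  1  1  1  1  1  1  1  1  1  1
 V  0  1  1  1  1  1  1  1  1  1  1  1  1
 J  0  1  1  2  2  2  2  2  2  2  2  2  2
 C  0  1  1  2  2  2  2  2  2  2  2  2  2
 V  0  1  1  2  2  2  2  2  2  2  2  2  2
 Q  0  1  1  2  3  3  3  3  3  3  3  3  3
 V  0  1  1  2  3  3  3  3  3  3  3  3  3
dp[10][12] = 3. One LCS (by backtracking along matches): QJQ.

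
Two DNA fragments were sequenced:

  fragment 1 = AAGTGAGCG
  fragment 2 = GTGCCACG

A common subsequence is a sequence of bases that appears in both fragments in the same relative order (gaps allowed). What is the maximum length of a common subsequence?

6

Pick G at fragment 1[3]=fragment 2[1] → T at fragment 1[4]=fragment 2[2] → G at fragment 1[5]=fragment 2[3] → A at fragment 1[6]=fragment 2[6] → C at fragment 1[8]=fragment 2[7] → G at fragment 1[9]=fragment 2[8]; all 6 bases appear in both, in order. The LCS DP gives dp[9][8] = 6, so this is optimal.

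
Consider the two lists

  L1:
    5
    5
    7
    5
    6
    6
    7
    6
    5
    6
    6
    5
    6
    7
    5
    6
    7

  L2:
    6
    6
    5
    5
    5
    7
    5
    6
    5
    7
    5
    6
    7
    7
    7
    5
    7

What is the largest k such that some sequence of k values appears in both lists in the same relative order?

Taking 5 at L1[1]=L2[4], then 5 at L1[2]=L2[5], then 7 at L1[3]=L2[6], then 5 at L1[4]=L2[7], then 6 at L1[5]=L2[8], then 7 at L1[7]=L2[10], then 5 at L1[9]=L2[11], then 6 at L1[10]=L2[12], then 7 at L1[14]=L2[15], then 5 at L1[15]=L2[16], then 7 at L1[17]=L2[17] gives a common subsequence of length 11. Since dp[17][17] = 11, nothing longer is possible.

11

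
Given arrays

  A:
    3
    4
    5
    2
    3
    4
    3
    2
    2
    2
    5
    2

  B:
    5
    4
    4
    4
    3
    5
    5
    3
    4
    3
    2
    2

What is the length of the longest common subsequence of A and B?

One common subsequence of length 7: 3 [1,5]; then 5 [3,7]; then 3 [5,8]; then 4 [6,9]; then 3 [7,10]; then 2 [10,11]; then 2 [12,12], and the DP table's final entry dp[12][12] is also 7, so no common subsequence is longer.

7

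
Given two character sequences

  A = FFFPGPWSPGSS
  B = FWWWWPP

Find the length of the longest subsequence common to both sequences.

Let dp[i][j] be the LCS length of the first i characters of A and the first j characters of B. dp[i][j] = dp[i-1][j-1]+1 when the i-th and j-th characters match, else max(dp[i-1][j], dp[i][j-1]).
    ·  F  W  W  W  W  P  P
 ·  0  0  0  0  0  0  0  0
 F  0  1  1  1  1  1  1  1
 F  0  1  1  1  1  1  1  1
 F  0  1  1  1  1  1  1  1
 P  0  1  1  1  1  1  2  2
 G  0  1  1  1  1  1  2  2
 P  0  1  1  1  1  1  2  3
 W  0  1  2  2  2  2  2  3
 S  0  1  2  2  2  2  2  3
 P  0  1  2  2  2  2  3  3
 G  0  1  2  2  2  2  3  3
 S  0  1  2  2  2  2  3  3
 S  0  1  2  2  2  2  3  3
dp[12][7] = 3. One LCS (by backtracking along matches): FPP.

3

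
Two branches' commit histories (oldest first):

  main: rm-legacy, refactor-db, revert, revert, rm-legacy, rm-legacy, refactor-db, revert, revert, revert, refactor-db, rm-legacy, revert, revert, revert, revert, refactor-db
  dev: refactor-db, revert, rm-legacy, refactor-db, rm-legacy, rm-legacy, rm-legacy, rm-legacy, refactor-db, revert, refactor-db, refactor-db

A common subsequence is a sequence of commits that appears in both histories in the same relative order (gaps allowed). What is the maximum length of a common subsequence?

8

One common subsequence of length 8: rm-legacy (main #1, dev #3), then refactor-db (main #2, dev #4), then rm-legacy (main #5, dev #7), then rm-legacy (main #6, dev #8), then refactor-db (main #7, dev #9), then revert (main #10, dev #10), then refactor-db (main #11, dev #11), then refactor-db (main #17, dev #12). The LCS DP gives dp[17][12] = 8, so this is optimal.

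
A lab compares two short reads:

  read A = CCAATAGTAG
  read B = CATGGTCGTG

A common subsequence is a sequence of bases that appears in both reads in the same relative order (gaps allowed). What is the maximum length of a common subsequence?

6

Let dp[i][j] be the LCS length of the first i bases of read A and the first j bases of read B. dp[i][j] = dp[i-1][j-1]+1 when the i-th and j-th bases match, else max(dp[i-1][j], dp[i][j-1]).
    ·  C  A  T  G  G  T  C  G  T  G
 ·  0  0  0  0  0  0  0  0  0  0  0
 C  0  1  1  1  1  1  1  1  1  1  1
 C  0  1  1  1  1  1  1  2  2  2  2
 A  0  1  2  2  2  2  2  2  2  2  2
 A  0  1  2  2  2  2  2  2  2  2  2
 T  0  1  2  3  3  3  3  3  3  3  3
 A  0  1  2  3  3  3  3  3  3  3  3
 G  0  1  2  3  4  4  4  4  4  4  4
 T  0  1  2  3  4  4  5  5  5  5  5
 A  0  1  2  3  4  4  5  5  5  5  5
 G  0  1  2  3  4  5  5  5  6  6  6
dp[10][10] = 6. One LCS (by backtracking along matches): CATGTG.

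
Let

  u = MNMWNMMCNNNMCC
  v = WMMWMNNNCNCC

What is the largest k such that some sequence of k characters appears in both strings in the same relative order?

Taking M (u #1, v #2), then M (u #3, v #3), then W (u #4, v #4), then N (u #5, v #6), then N (u #9, v #7), then N (u #10, v #8), then N (u #11, v #10), then C (u #13, v #11), then C (u #14, v #12) gives a common subsequence of length 9, and the DP table's final entry dp[14][12] is also 9, so no common subsequence is longer.

9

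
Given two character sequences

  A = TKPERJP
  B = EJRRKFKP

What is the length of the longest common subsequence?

3

Match E (A #4, B #1), then R (A #5, B #4), then P (A #7, B #8) — 3 characters in the same relative order in both. The LCS DP gives dp[7][8] = 3, so this is optimal.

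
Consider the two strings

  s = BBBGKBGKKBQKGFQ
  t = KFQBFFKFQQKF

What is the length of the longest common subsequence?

Taking K (s #5, t #1), then B (s #6, t #4), then K (s #8, t #7), then Q (s #11, t #10), then K (s #12, t #11), then F (s #14, t #12) gives a common subsequence of length 6. dp[15][12] = 6 confirms this is the maximum.

6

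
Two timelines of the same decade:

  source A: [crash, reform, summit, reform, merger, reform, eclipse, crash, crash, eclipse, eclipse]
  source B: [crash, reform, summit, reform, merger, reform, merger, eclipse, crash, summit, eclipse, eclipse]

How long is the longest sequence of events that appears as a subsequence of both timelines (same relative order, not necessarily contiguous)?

Pick crash (source A #1, source B #1), then reform (source A #2, source B #2), then summit (source A #3, source B #3), then reform (source A #4, source B #4), then merger (source A #5, source B #5), then reform (source A #6, source B #6), then eclipse (source A #7, source B #8), then crash (source A #8, source B #9), then eclipse (source A #10, source B #11), then eclipse (source A #11, source B #12); all 10 events appear in both, in order. Since dp[11][12] = 10, nothing longer is possible.

10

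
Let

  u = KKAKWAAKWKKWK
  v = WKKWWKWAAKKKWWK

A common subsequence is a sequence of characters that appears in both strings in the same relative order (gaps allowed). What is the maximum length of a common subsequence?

11

Match K [1,2], then K [2,3], then K [4,6], then W [5,7], then A [6,8], then A [7,9], then K [8,10], then K [10,11], then K [11,12], then W [12,14], then K [13,15] — 11 characters in the same relative order in both, and the DP table's final entry dp[13][15] is also 11, so no common subsequence is longer.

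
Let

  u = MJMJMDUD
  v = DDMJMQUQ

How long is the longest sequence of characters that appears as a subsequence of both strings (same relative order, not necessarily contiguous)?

Let dp[i][j] be the LCS length of the first i characters of u and the first j characters of v. dp[i][j] = dp[i-1][j-1]+1 when the i-th and j-th characters match, else max(dp[i-1][j], dp[i][j-1]).
    ·  D  D  M  J  M  Q  U  Q
 ·  0  0  0  0  0  0  0  0  0
 M  0  0  0  1  1  1  1  1  1
 J  0  0  0  1  2  2  2  2  2
 M  0  0  0  1  2  3  3  3  3
 J  0  0  0  1  2  3  3  3  3
 M  0  0  0  1  2  3  3  3  3
 D  0  1  1  1  2  3  3  3  3
 U  0  1  1  1  2  3  3  4  4
 D  0  1  2  2  2  3  3  4  4
dp[8][8] = 4. One LCS (by backtracking along matches): MJMU.

4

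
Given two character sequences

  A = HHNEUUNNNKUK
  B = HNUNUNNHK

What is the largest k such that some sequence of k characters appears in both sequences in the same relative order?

7

Let dp[i][j] be the LCS length of the first i characters of A and the first j characters of B. dp[i][j] = dp[i-1][j-1]+1 when the i-th and j-th characters match, else max(dp[i-1][j], dp[i][j-1]).
    ·  H  N  U  N  U  N  N  H  K
 ·  0  0  0  0  0  0  0  0  0  0
 H  0  1  1  1  1  1  1  1  1  1
 H  0  1  1  1  1  1  1  1  2  2
 N  0  1  2  2  2  2  2  2  2  2
 E  0  1  2  2  2  2  2  2  2  2
 U  0  1  2  3  3  3  3  3  3  3
 U  0  1  2  3  3  4  4  4  4  4
 N  0  1  2  3  4  4  5  5  5  5
 N  0  1  2  3  4  4  5  6  6  6
 N  0  1  2  3  4  4  5  6  6  6
 K  0  1  2  3  4  4  5  6  6  7
 U  0  1  2  3  4  5  5  6  6  7
 K  0  1  2  3  4  5  5  6  6  7
dp[12][9] = 7. One LCS (by backtracking along matches): HNUUNNK.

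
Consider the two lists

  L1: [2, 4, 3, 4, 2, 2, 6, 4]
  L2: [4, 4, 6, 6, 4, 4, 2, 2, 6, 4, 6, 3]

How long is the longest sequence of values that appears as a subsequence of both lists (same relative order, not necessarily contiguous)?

Let dp[i][j] be the LCS length of the first i values of L1 and the first j values of L2. dp[i][j] = dp[i-1][j-1]+1 when the i-th and j-th values match, else max(dp[i-1][j], dp[i][j-1]).
    ·  4  4  6  6  4  4  2  2  6  4  6  3
 ·  0  0  0  0  0  0  0  0  0  0  0  0  0
 2  0  0  0  0  0  0  0  1  1  1  1  1  1
 4  0  1  1  1  1  1  1  1  1  1  2  2  2
 3  0  1  1  1  1  1  1  1  1  1  2  2  3
 4  0  1  2  2  2  2  2  2  2  2  2  2  3
 2  0  1  2  2  2  2  2  3  3  3  3  3  3
 2  0  1  2  2  2  2  2  3  4  4  4  4  4
 6  0  1  2  3  3  3  3  3  4  5  5  5  5
 4  0  1  2  3  3  4  4  4  4  5  6  6  6
dp[8][12] = 6. One LCS (by backtracking along matches): 4, 4, 2, 2, 6, 4.

6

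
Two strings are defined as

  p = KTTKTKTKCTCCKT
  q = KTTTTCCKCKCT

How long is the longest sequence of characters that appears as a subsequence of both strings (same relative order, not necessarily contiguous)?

10

One common subsequence of length 10: K [1,1], T [2,2], T [3,3], T [5,4], T [7,5], C [9,6], C [11,7], C [12,9], K [13,10], T [14,12]. Since dp[14][12] = 10, nothing longer is possible.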